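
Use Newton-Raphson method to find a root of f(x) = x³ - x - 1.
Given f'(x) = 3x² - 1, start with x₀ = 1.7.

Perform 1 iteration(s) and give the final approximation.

f(x) = x³ - x - 1
f'(x) = 3x² - 1
x₀ = 1.7

Newton-Raphson formula: x_{n+1} = x_n - f(x_n)/f'(x_n)

Iteration 1:
  f(1.700000) = 2.213000
  f'(1.700000) = 7.670000
  x_1 = 1.700000 - 2.213000/7.670000 = 1.411473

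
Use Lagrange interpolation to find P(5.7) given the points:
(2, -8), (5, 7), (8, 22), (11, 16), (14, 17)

Lagrange interpolation formula:
P(x) = Σ yᵢ × Lᵢ(x)
where Lᵢ(x) = Π_{j≠i} (x - xⱼ)/(xᵢ - xⱼ)

L_0(5.7) = (5.7 - 5)/(2 - 5) × (5.7 - 8)/(2 - 8) × (5.7 - 11)/(2 - 11) × (5.7 - 14)/(2 - 14) = -0.036432
L_1(5.7) = (5.7 - 2)/(5 - 2) × (5.7 - 8)/(5 - 8) × (5.7 - 11)/(5 - 11) × (5.7 - 14)/(5 - 14) = 0.770278
L_2(5.7) = (5.7 - 2)/(8 - 2) × (5.7 - 5)/(8 - 5) × (5.7 - 11)/(8 - 11) × (5.7 - 14)/(8 - 14) = 0.351648
L_3(5.7) = (5.7 - 2)/(11 - 2) × (5.7 - 5)/(11 - 5) × (5.7 - 8)/(11 - 8) × (5.7 - 14)/(11 - 14) = -0.101735
L_4(5.7) = (5.7 - 2)/(14 - 2) × (5.7 - 5)/(14 - 5) × (5.7 - 8)/(14 - 8) × (5.7 - 11)/(14 - 11) = 0.016241

P(5.7) = (-8)×L_0(5.7) + 7×L_1(5.7) + 22×L_2(5.7) + 16×L_3(5.7) + 17×L_4(5.7)
P(5.7) = 12.068003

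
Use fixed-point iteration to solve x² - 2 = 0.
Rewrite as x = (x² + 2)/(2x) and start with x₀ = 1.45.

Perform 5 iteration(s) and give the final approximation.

Equation: x² - 2 = 0
Fixed-point form: x = (x² + 2)/(2x)
x₀ = 1.45

x_1 = g(1.450000) = 1.414655
x_2 = g(1.414655) = 1.414214
x_3 = g(1.414214) = 1.414214
x_4 = g(1.414214) = 1.414214
x_5 = g(1.414214) = 1.414214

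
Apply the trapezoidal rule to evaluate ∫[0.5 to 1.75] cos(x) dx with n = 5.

f(x) = cos(x)
a = 0.5, b = 1.75, n = 5
h = (b - a)/n = 0.250000

Trapezoidal rule: (h/2)[f(x₀) + 2f(x₁) + 2f(x₂) + ... + f(xₙ)]

x_0 = 0.5000, f(x_0) = 0.877583, coefficient = 1
x_1 = 0.7500, f(x_1) = 0.731689, coefficient = 2
x_2 = 1.0000, f(x_2) = 0.540302, coefficient = 2
x_3 = 1.2500, f(x_3) = 0.315322, coefficient = 2
x_4 = 1.5000, f(x_4) = 0.070737, coefficient = 2
x_5 = 1.7500, f(x_5) = -0.178246, coefficient = 1

I ≈ (0.250000/2) × 4.015438 = 0.501930
Exact value: 0.504560
Error: 0.002631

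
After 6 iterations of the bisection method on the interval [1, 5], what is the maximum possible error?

Bisection error bound: |error| ≤ (b-a)/2^n
|error| ≤ (5 - 1)/2^6 = 4/2^6
|error| ≤ 0.0625000000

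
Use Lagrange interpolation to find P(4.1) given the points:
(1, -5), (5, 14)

Lagrange interpolation formula:
P(x) = Σ yᵢ × Lᵢ(x)
where Lᵢ(x) = Π_{j≠i} (x - xⱼ)/(xᵢ - xⱼ)

L_0(4.1) = (4.1 - 5)/(1 - 5) = 0.225000
L_1(4.1) = (4.1 - 1)/(5 - 1) = 0.775000

P(4.1) = (-5)×L_0(4.1) + 14×L_1(4.1)
P(4.1) = 9.725000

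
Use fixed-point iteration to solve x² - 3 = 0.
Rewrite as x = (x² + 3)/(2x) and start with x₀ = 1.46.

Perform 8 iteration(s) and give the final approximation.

Equation: x² - 3 = 0
Fixed-point form: x = (x² + 3)/(2x)
x₀ = 1.46

x_1 = g(1.460000) = 1.757397
x_2 = g(1.757397) = 1.732234
x_3 = g(1.732234) = 1.732051
x_4 = g(1.732051) = 1.732051
x_5 = g(1.732051) = 1.732051
x_6 = g(1.732051) = 1.732051
x_7 = g(1.732051) = 1.732051
x_8 = g(1.732051) = 1.732051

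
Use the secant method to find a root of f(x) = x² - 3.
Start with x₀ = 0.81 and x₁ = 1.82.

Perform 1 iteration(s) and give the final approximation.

f(x) = x² - 3
x₀ = 0.81, x₁ = 1.82

Secant formula: x_{n+1} = x_n - f(x_n)(x_n - x_{n-1})/(f(x_n) - f(x_{n-1}))

Iteration 1:
  f(0.810000) = -2.343900
  f(1.820000) = 0.312400
  x_2 = 1.820000 - 0.312400×(1.820000 - 0.810000)/(0.312400 - (-2.343900))
       = 1.701217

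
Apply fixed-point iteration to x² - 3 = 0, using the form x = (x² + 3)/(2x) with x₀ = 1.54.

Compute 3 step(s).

Equation: x² - 3 = 0
Fixed-point form: x = (x² + 3)/(2x)
x₀ = 1.54

x_1 = g(1.540000) = 1.744026
x_2 = g(1.744026) = 1.732092
x_3 = g(1.732092) = 1.732051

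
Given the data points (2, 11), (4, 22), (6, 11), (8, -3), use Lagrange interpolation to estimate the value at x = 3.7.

Lagrange interpolation formula:
P(x) = Σ yᵢ × Lᵢ(x)
where Lᵢ(x) = Π_{j≠i} (x - xⱼ)/(xᵢ - xⱼ)

L_0(3.7) = (3.7 - 4)/(2 - 4) × (3.7 - 6)/(2 - 6) × (3.7 - 8)/(2 - 8) = 0.061812
L_1(3.7) = (3.7 - 2)/(4 - 2) × (3.7 - 6)/(4 - 6) × (3.7 - 8)/(4 - 8) = 1.050812
L_2(3.7) = (3.7 - 2)/(6 - 2) × (3.7 - 4)/(6 - 4) × (3.7 - 8)/(6 - 8) = -0.137062
L_3(3.7) = (3.7 - 2)/(8 - 2) × (3.7 - 4)/(8 - 4) × (3.7 - 6)/(8 - 6) = 0.024437

P(3.7) = 11×L_0(3.7) + 22×L_1(3.7) + 11×L_2(3.7) + (-3)×L_3(3.7)
P(3.7) = 22.216812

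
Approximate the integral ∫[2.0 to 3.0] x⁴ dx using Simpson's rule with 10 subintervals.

f(x) = x⁴
a = 2.0, b = 3.0, n = 10
h = (b - a)/n = 0.100000

Simpson's rule: (h/3)[f(x₀) + 4f(x₁) + 2f(x₂) + ... + f(xₙ)]

x_0 = 2.0000, f(x_0) = 16.000000, coefficient = 1
x_1 = 2.1000, f(x_1) = 19.448100, coefficient = 4
x_2 = 2.2000, f(x_2) = 23.425600, coefficient = 2
x_3 = 2.3000, f(x_3) = 27.984100, coefficient = 4
x_4 = 2.4000, f(x_4) = 33.177600, coefficient = 2
x_5 = 2.5000, f(x_5) = 39.062500, coefficient = 4
x_6 = 2.6000, f(x_6) = 45.697600, coefficient = 2
x_7 = 2.7000, f(x_7) = 53.144100, coefficient = 4
x_8 = 2.8000, f(x_8) = 61.465600, coefficient = 2
x_9 = 2.9000, f(x_9) = 70.728100, coefficient = 4
x_10 = 3.0000, f(x_10) = 81.000000, coefficient = 1

I ≈ (0.100000/3) × 1266.000400 = 42.200013
Exact value: 42.200000
Error: 0.000013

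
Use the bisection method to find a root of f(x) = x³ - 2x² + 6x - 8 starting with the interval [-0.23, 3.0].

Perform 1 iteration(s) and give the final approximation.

f(x) = x³ - 2x² + 6x - 8
Initial interval: [-0.23, 3.0]

Iteration 1:
  c_1 = (-0.230000 + 3.000000)/2 = 1.385000
  f(c_1) = f(1.385000) = -0.869708
  f(a) × f(c) ≥ 0, new interval: [1.385000, 3.000000]

After 1 iteration(s), the approximation is c_1 = 1.385000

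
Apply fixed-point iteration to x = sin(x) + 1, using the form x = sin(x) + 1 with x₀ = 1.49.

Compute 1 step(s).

Equation: x = sin(x) + 1
Fixed-point form: x = sin(x) + 1
x₀ = 1.49

x_1 = g(1.490000) = 1.996738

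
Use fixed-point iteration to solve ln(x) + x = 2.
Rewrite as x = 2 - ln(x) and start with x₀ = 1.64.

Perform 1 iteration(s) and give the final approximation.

Equation: ln(x) + x = 2
Fixed-point form: x = 2 - ln(x)
x₀ = 1.64

x_1 = g(1.640000) = 1.505304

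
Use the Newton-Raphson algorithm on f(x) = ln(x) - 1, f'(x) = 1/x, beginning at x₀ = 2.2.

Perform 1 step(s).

f(x) = ln(x) - 1
f'(x) = 1/x
x₀ = 2.2

Newton-Raphson formula: x_{n+1} = x_n - f(x_n)/f'(x_n)

Iteration 1:
  f(2.200000) = -0.211543
  f'(2.200000) = 0.454545
  x_1 = 2.200000 - (-0.211543)/0.454545 = 2.665394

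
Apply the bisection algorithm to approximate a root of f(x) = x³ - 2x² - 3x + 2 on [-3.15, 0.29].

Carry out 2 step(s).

f(x) = x³ - 2x² - 3x + 2
Initial interval: [-3.15, 0.29]

Iteration 1:
  c_1 = (-3.150000 + 0.290000)/2 = -1.430000
  f(c_1) = f(-1.430000) = -0.724007
  f(a) × f(c) ≥ 0, new interval: [-1.430000, 0.290000]
Iteration 2:
  c_2 = (-1.430000 + 0.290000)/2 = -0.570000
  f(c_2) = f(-0.570000) = 2.875007
  f(a) × f(c) < 0, new interval: [-1.430000, -0.570000]

After 2 iteration(s), the approximation is c_2 = -0.570000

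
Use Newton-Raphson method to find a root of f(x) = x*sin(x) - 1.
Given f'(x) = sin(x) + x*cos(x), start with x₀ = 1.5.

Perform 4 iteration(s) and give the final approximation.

f(x) = x*sin(x) - 1
f'(x) = sin(x) + x*cos(x)
x₀ = 1.5

Newton-Raphson formula: x_{n+1} = x_n - f(x_n)/f'(x_n)

Iteration 1:
  f(1.500000) = 0.496242
  f'(1.500000) = 1.103601
  x_1 = 1.500000 - 0.496242/1.103601 = 1.050342
Iteration 2:
  f(1.050342) = -0.088730
  f'(1.050342) = 1.389902
  x_2 = 1.050342 - (-0.088730)/1.389902 = 1.114181
Iteration 3:
  f(1.114181) = 0.000033
  f'(1.114181) = 1.388807
  x_3 = 1.114181 - 0.000033/1.388807 = 1.114157
Iteration 4:
  f(1.114157) = 0.000000
  f'(1.114157) = 1.388809
  x_4 = 1.114157 - 0.000000/1.388809 = 1.114157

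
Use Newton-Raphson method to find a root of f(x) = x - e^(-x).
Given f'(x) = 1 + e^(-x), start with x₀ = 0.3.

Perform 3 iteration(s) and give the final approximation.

f(x) = x - e^(-x)
f'(x) = 1 + e^(-x)
x₀ = 0.3

Newton-Raphson formula: x_{n+1} = x_n - f(x_n)/f'(x_n)

Iteration 1:
  f(0.300000) = -0.440818
  f'(0.300000) = 1.740818
  x_1 = 0.300000 - (-0.440818)/1.740818 = 0.553225
Iteration 2:
  f(0.553225) = -0.021868
  f'(0.553225) = 1.575092
  x_2 = 0.553225 - (-0.021868)/1.575092 = 0.567108
Iteration 3:
  f(0.567108) = -0.000055
  f'(0.567108) = 1.567163
  x_3 = 0.567108 - (-0.000055)/1.567163 = 0.567143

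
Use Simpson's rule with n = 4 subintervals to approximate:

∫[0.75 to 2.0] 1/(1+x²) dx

f(x) = 1/(1+x²)
a = 0.75, b = 2.0, n = 4
h = (b - a)/n = 0.312500

Simpson's rule: (h/3)[f(x₀) + 4f(x₁) + 2f(x₂) + ... + f(xₙ)]

x_0 = 0.7500, f(x_0) = 0.640000, coefficient = 1
x_1 = 1.0625, f(x_1) = 0.469725, coefficient = 4
x_2 = 1.3750, f(x_2) = 0.345946, coefficient = 2
x_3 = 1.6875, f(x_3) = 0.259898, coefficient = 4
x_4 = 2.0000, f(x_4) = 0.200000, coefficient = 1

I ≈ (0.312500/3) × 4.450385 = 0.463582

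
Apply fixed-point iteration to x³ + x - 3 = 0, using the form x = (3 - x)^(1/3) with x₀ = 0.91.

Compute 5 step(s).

Equation: x³ + x - 3 = 0
Fixed-point form: x = (3 - x)^(1/3)
x₀ = 0.91

x_1 = g(0.910000) = 1.278543
x_2 = g(1.278543) = 1.198483
x_3 = g(1.198483) = 1.216782
x_4 = g(1.216782) = 1.212648
x_5 = g(1.212648) = 1.213584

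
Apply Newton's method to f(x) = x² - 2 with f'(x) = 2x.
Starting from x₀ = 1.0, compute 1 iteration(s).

f(x) = x² - 2
f'(x) = 2x
x₀ = 1.0

Newton-Raphson formula: x_{n+1} = x_n - f(x_n)/f'(x_n)

Iteration 1:
  f(1.000000) = -1.000000
  f'(1.000000) = 2.000000
  x_1 = 1.000000 - (-1.000000)/2.000000 = 1.500000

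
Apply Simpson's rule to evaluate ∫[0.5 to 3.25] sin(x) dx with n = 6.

f(x) = sin(x)
a = 0.5, b = 3.25, n = 6
h = (b - a)/n = 0.458333

Simpson's rule: (h/3)[f(x₀) + 4f(x₁) + 2f(x₂) + ... + f(xₙ)]

x_0 = 0.5000, f(x_0) = 0.479426, coefficient = 1
x_1 = 0.9583, f(x_1) = 0.818235, coefficient = 4
x_2 = 1.4167, f(x_2) = 0.988146, coefficient = 2
x_3 = 1.8750, f(x_3) = 0.954086, coefficient = 4
x_4 = 2.3333, f(x_4) = 0.723086, coefficient = 2
x_5 = 2.7917, f(x_5) = 0.342828, coefficient = 4
x_6 = 3.2500, f(x_6) = -0.108195, coefficient = 1

I ≈ (0.458333/3) × 12.254288 = 1.872183
Exact value: 1.871712
Error: 0.000471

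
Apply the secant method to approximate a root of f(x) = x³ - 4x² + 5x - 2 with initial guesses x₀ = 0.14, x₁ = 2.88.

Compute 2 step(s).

f(x) = x³ - 4x² + 5x - 2
x₀ = 0.14, x₁ = 2.88

Secant formula: x_{n+1} = x_n - f(x_n)(x_n - x_{n-1})/(f(x_n) - f(x_{n-1}))

Iteration 1:
  f(0.140000) = -1.375656
  f(2.880000) = 3.110272
  x_2 = 2.880000 - 3.110272×(2.880000 - 0.140000)/(3.110272 - (-1.375656))
       = 0.980249
Iteration 2:
  f(2.880000) = 3.110272
  f(0.980249) = -0.000398
  x_3 = 0.980249 - (-0.000398)×(0.980249 - 2.880000)/(-0.000398 - 3.110272)
       = 0.980492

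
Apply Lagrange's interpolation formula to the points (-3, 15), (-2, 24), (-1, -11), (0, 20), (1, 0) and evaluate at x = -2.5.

Lagrange interpolation formula:
P(x) = Σ yᵢ × Lᵢ(x)
where Lᵢ(x) = Π_{j≠i} (x - xⱼ)/(xᵢ - xⱼ)

L_0(-2.5) = (-2.5 - (-2))/(-3 - (-2)) × (-2.5 - (-1))/(-3 - (-1)) × (-2.5 - 0)/(-3 - 0) × (-2.5 - 1)/(-3 - 1) = 0.273438
L_1(-2.5) = (-2.5 - (-3))/(-2 - (-3)) × (-2.5 - (-1))/(-2 - (-1)) × (-2.5 - 0)/(-2 - 0) × (-2.5 - 1)/(-2 - 1) = 1.093750
L_2(-2.5) = (-2.5 - (-3))/(-1 - (-3)) × (-2.5 - (-2))/(-1 - (-2)) × (-2.5 - 0)/(-1 - 0) × (-2.5 - 1)/(-1 - 1) = -0.546875
L_3(-2.5) = (-2.5 - (-3))/(0 - (-3)) × (-2.5 - (-2))/(0 - (-2)) × (-2.5 - (-1))/(0 - (-1)) × (-2.5 - 1)/(0 - 1) = 0.218750
L_4(-2.5) = (-2.5 - (-3))/(1 - (-3)) × (-2.5 - (-2))/(1 - (-2)) × (-2.5 - (-1))/(1 - (-1)) × (-2.5 - 0)/(1 - 0) = -0.039062

P(-2.5) = 15×L_0(-2.5) + 24×L_1(-2.5) + (-11)×L_2(-2.5) + 20×L_3(-2.5) + 0×L_4(-2.5)
P(-2.5) = 40.742188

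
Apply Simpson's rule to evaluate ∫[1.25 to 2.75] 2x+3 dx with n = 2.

f(x) = 2x+3
a = 1.25, b = 2.75, n = 2
h = (b - a)/n = 0.750000

Simpson's rule: (h/3)[f(x₀) + 4f(x₁) + 2f(x₂) + ... + f(xₙ)]

x_0 = 1.2500, f(x_0) = 5.500000, coefficient = 1
x_1 = 2.0000, f(x_1) = 7.000000, coefficient = 4
x_2 = 2.7500, f(x_2) = 8.500000, coefficient = 1

I ≈ (0.750000/3) × 42.000000 = 10.500000
Exact value: 10.500000
Error: 0.000000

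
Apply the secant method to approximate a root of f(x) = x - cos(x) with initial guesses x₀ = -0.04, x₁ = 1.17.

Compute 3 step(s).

f(x) = x - cos(x)
x₀ = -0.04, x₁ = 1.17

Secant formula: x_{n+1} = x_n - f(x_n)(x_n - x_{n-1})/(f(x_n) - f(x_{n-1}))

Iteration 1:
  f(-0.040000) = -1.039200
  f(1.170000) = 0.779848
  x_2 = 1.170000 - 0.779848×(1.170000 - (-0.040000))/(0.779848 - (-1.039200))
       = 0.651258
Iteration 2:
  f(1.170000) = 0.779848
  f(0.651258) = -0.144064
  x_3 = 0.651258 - (-0.144064)×(0.651258 - 1.170000)/(-0.144064 - 0.779848)
       = 0.732144
Iteration 3:
  f(0.651258) = -0.144064
  f(0.732144) = -0.011598
  x_4 = 0.732144 - (-0.011598)×(0.732144 - 0.651258)/(-0.011598 - (-0.144064))
       = 0.739227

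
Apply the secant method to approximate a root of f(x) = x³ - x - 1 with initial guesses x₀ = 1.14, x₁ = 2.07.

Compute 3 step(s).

f(x) = x³ - x - 1
x₀ = 1.14, x₁ = 2.07

Secant formula: x_{n+1} = x_n - f(x_n)(x_n - x_{n-1})/(f(x_n) - f(x_{n-1}))

Iteration 1:
  f(1.140000) = -0.658456
  f(2.070000) = 5.799743
  x_2 = 2.070000 - 5.799743×(2.070000 - 1.140000)/(5.799743 - (-0.658456))
       = 1.234820
Iteration 2:
  f(2.070000) = 5.799743
  f(1.234820) = -0.351992
  x_3 = 1.234820 - (-0.351992)×(1.234820 - 2.070000)/(-0.351992 - 5.799743)
       = 1.282607
Iteration 3:
  f(1.234820) = -0.351992
  f(1.282607) = -0.172614
  x_4 = 1.282607 - (-0.172614)×(1.282607 - 1.234820)/(-0.172614 - (-0.351992))
       = 1.328593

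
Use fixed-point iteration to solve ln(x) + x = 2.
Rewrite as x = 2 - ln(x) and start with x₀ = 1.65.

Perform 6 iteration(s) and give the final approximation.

Equation: ln(x) + x = 2
Fixed-point form: x = 2 - ln(x)
x₀ = 1.65

x_1 = g(1.650000) = 1.499225
x_2 = g(1.499225) = 1.595052
x_3 = g(1.595052) = 1.533094
x_4 = g(1.533094) = 1.572712
x_5 = g(1.572712) = 1.547198
x_6 = g(1.547198) = 1.563554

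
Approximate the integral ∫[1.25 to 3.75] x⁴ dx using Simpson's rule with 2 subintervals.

f(x) = x⁴
a = 1.25, b = 3.75, n = 2
h = (b - a)/n = 1.250000

Simpson's rule: (h/3)[f(x₀) + 4f(x₁) + 2f(x₂) + ... + f(xₙ)]

x_0 = 1.2500, f(x_0) = 2.441406, coefficient = 1
x_1 = 2.5000, f(x_1) = 39.062500, coefficient = 4
x_2 = 3.7500, f(x_2) = 197.753906, coefficient = 1

I ≈ (1.250000/3) × 356.445312 = 148.518880
Exact value: 147.705078
Error: 0.813802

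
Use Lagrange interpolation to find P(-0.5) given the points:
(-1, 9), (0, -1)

Lagrange interpolation formula:
P(x) = Σ yᵢ × Lᵢ(x)
where Lᵢ(x) = Π_{j≠i} (x - xⱼ)/(xᵢ - xⱼ)

L_0(-0.5) = (-0.5 - 0)/(-1 - 0) = 0.500000
L_1(-0.5) = (-0.5 - (-1))/(0 - (-1)) = 0.500000

P(-0.5) = 9×L_0(-0.5) + (-1)×L_1(-0.5)
P(-0.5) = 4.000000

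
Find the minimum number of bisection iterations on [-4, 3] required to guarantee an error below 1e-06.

We need (b-a)/2^n ≤ 1e-06
(3 - (-4))/2^n ≤ 1e-06
7/2^n ≤ 1e-06
2^n ≥ 7000000
n ≥ log₂(7000000) = 22.74
n ≥ 23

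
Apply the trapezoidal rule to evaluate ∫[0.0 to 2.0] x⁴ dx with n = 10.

f(x) = x⁴
a = 0.0, b = 2.0, n = 10
h = (b - a)/n = 0.200000

Trapezoidal rule: (h/2)[f(x₀) + 2f(x₁) + 2f(x₂) + ... + f(xₙ)]

x_0 = 0.0000, f(x_0) = 0.000000, coefficient = 1
x_1 = 0.2000, f(x_1) = 0.001600, coefficient = 2
x_2 = 0.4000, f(x_2) = 0.025600, coefficient = 2
x_3 = 0.6000, f(x_3) = 0.129600, coefficient = 2
x_4 = 0.8000, f(x_4) = 0.409600, coefficient = 2
x_5 = 1.0000, f(x_5) = 1.000000, coefficient = 2
x_6 = 1.2000, f(x_6) = 2.073600, coefficient = 2
x_7 = 1.4000, f(x_7) = 3.841600, coefficient = 2
x_8 = 1.6000, f(x_8) = 6.553600, coefficient = 2
x_9 = 1.8000, f(x_9) = 10.497600, coefficient = 2
x_10 = 2.0000, f(x_10) = 16.000000, coefficient = 1

I ≈ (0.200000/2) × 65.065600 = 6.506560
Exact value: 6.400000
Error: 0.106560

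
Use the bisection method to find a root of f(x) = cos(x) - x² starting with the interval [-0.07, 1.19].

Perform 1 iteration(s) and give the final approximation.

f(x) = cos(x) - x²
Initial interval: [-0.07, 1.19]

Iteration 1:
  c_1 = (-0.070000 + 1.190000)/2 = 0.560000
  f(c_1) = f(0.560000) = 0.533655
  f(a) × f(c) ≥ 0, new interval: [0.560000, 1.190000]

After 1 iteration(s), the approximation is c_1 = 0.560000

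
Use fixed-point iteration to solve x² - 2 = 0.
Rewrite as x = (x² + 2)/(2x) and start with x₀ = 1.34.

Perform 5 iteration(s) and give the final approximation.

Equation: x² - 2 = 0
Fixed-point form: x = (x² + 2)/(2x)
x₀ = 1.34

x_1 = g(1.340000) = 1.416269
x_2 = g(1.416269) = 1.414215
x_3 = g(1.414215) = 1.414214
x_4 = g(1.414214) = 1.414214
x_5 = g(1.414214) = 1.414214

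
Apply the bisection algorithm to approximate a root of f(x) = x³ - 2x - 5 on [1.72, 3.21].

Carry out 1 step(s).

f(x) = x³ - 2x - 5
Initial interval: [1.72, 3.21]

Iteration 1:
  c_1 = (1.720000 + 3.210000)/2 = 2.465000
  f(c_1) = f(2.465000) = 5.047895
  f(a) × f(c) < 0, new interval: [1.720000, 2.465000]

After 1 iteration(s), the approximation is c_1 = 2.465000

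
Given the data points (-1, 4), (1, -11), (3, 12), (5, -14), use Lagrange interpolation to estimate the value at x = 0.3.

Lagrange interpolation formula:
P(x) = Σ yᵢ × Lᵢ(x)
where Lᵢ(x) = Π_{j≠i} (x - xⱼ)/(xᵢ - xⱼ)

L_0(0.3) = (0.3 - 1)/(-1 - 1) × (0.3 - 3)/(-1 - 3) × (0.3 - 5)/(-1 - 5) = 0.185062
L_1(0.3) = (0.3 - (-1))/(1 - (-1)) × (0.3 - 3)/(1 - 3) × (0.3 - 5)/(1 - 5) = 1.031063
L_2(0.3) = (0.3 - (-1))/(3 - (-1)) × (0.3 - 1)/(3 - 1) × (0.3 - 5)/(3 - 5) = -0.267313
L_3(0.3) = (0.3 - (-1))/(5 - (-1)) × (0.3 - 1)/(5 - 1) × (0.3 - 3)/(5 - 3) = 0.051188

P(0.3) = 4×L_0(0.3) + (-11)×L_1(0.3) + 12×L_2(0.3) + (-14)×L_3(0.3)
P(0.3) = -14.525813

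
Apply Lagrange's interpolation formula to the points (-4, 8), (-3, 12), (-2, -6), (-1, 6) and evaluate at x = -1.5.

Lagrange interpolation formula:
P(x) = Σ yᵢ × Lᵢ(x)
where Lᵢ(x) = Π_{j≠i} (x - xⱼ)/(xᵢ - xⱼ)

L_0(-1.5) = (-1.5 - (-3))/(-4 - (-3)) × (-1.5 - (-2))/(-4 - (-2)) × (-1.5 - (-1))/(-4 - (-1)) = 0.062500
L_1(-1.5) = (-1.5 - (-4))/(-3 - (-4)) × (-1.5 - (-2))/(-3 - (-2)) × (-1.5 - (-1))/(-3 - (-1)) = -0.312500
L_2(-1.5) = (-1.5 - (-4))/(-2 - (-4)) × (-1.5 - (-3))/(-2 - (-3)) × (-1.5 - (-1))/(-2 - (-1)) = 0.937500
L_3(-1.5) = (-1.5 - (-4))/(-1 - (-4)) × (-1.5 - (-3))/(-1 - (-3)) × (-1.5 - (-2))/(-1 - (-2)) = 0.312500

P(-1.5) = 8×L_0(-1.5) + 12×L_1(-1.5) + (-6)×L_2(-1.5) + 6×L_3(-1.5)
P(-1.5) = -7.000000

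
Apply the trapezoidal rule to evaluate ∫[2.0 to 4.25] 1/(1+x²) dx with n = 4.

f(x) = 1/(1+x²)
a = 2.0, b = 4.25, n = 4
h = (b - a)/n = 0.562500

Trapezoidal rule: (h/2)[f(x₀) + 2f(x₁) + 2f(x₂) + ... + f(xₙ)]

x_0 = 2.0000, f(x_0) = 0.200000, coefficient = 1
x_1 = 2.5625, f(x_1) = 0.132163, coefficient = 2
x_2 = 3.1250, f(x_2) = 0.092888, coefficient = 2
x_3 = 3.6875, f(x_3) = 0.068504, coefficient = 2
x_4 = 4.2500, f(x_4) = 0.052459, coefficient = 1

I ≈ (0.562500/2) × 0.839570 = 0.236129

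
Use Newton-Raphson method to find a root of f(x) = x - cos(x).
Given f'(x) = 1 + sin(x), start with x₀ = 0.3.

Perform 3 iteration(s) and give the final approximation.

f(x) = x - cos(x)
f'(x) = 1 + sin(x)
x₀ = 0.3

Newton-Raphson formula: x_{n+1} = x_n - f(x_n)/f'(x_n)

Iteration 1:
  f(0.300000) = -0.655336
  f'(0.300000) = 1.295520
  x_1 = 0.300000 - (-0.655336)/1.295520 = 0.805848
Iteration 2:
  f(0.805848) = 0.113349
  f'(0.805848) = 1.721418
  x_2 = 0.805848 - 0.113349/1.721418 = 0.740002
Iteration 3:
  f(0.740002) = 0.001535
  f'(0.740002) = 1.674289
  x_3 = 0.740002 - 0.001535/1.674289 = 0.739085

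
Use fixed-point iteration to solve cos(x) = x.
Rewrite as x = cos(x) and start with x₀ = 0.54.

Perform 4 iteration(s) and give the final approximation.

Equation: cos(x) = x
Fixed-point form: x = cos(x)
x₀ = 0.54

x_1 = g(0.540000) = 0.857709
x_2 = g(0.857709) = 0.654172
x_3 = g(0.654172) = 0.793552
x_4 = g(0.793552) = 0.701318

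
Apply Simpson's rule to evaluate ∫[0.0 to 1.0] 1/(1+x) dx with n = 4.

f(x) = 1/(1+x)
a = 0.0, b = 1.0, n = 4
h = (b - a)/n = 0.250000

Simpson's rule: (h/3)[f(x₀) + 4f(x₁) + 2f(x₂) + ... + f(xₙ)]

x_0 = 0.0000, f(x_0) = 1.000000, coefficient = 1
x_1 = 0.2500, f(x_1) = 0.800000, coefficient = 4
x_2 = 0.5000, f(x_2) = 0.666667, coefficient = 2
x_3 = 0.7500, f(x_3) = 0.571429, coefficient = 4
x_4 = 1.0000, f(x_4) = 0.500000, coefficient = 1

I ≈ (0.250000/3) × 8.319048 = 0.693254
Exact value: 0.693147
Error: 0.000107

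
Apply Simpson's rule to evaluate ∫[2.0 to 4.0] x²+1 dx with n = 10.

f(x) = x²+1
a = 2.0, b = 4.0, n = 10
h = (b - a)/n = 0.200000

Simpson's rule: (h/3)[f(x₀) + 4f(x₁) + 2f(x₂) + ... + f(xₙ)]

x_0 = 2.0000, f(x_0) = 5.000000, coefficient = 1
x_1 = 2.2000, f(x_1) = 5.840000, coefficient = 4
x_2 = 2.4000, f(x_2) = 6.760000, coefficient = 2
x_3 = 2.6000, f(x_3) = 7.760000, coefficient = 4
x_4 = 2.8000, f(x_4) = 8.840000, coefficient = 2
x_5 = 3.0000, f(x_5) = 10.000000, coefficient = 4
x_6 = 3.2000, f(x_6) = 11.240000, coefficient = 2
x_7 = 3.4000, f(x_7) = 12.560000, coefficient = 4
x_8 = 3.6000, f(x_8) = 13.960000, coefficient = 2
x_9 = 3.8000, f(x_9) = 15.440000, coefficient = 4
x_10 = 4.0000, f(x_10) = 17.000000, coefficient = 1

I ≈ (0.200000/3) × 310.000000 = 20.666667
Exact value: 20.666667
Error: 0.000000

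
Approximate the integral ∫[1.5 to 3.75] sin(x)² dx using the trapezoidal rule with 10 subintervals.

f(x) = sin(x)²
a = 1.5, b = 3.75, n = 10
h = (b - a)/n = 0.225000

Trapezoidal rule: (h/2)[f(x₀) + 2f(x₁) + 2f(x₂) + ... + f(xₙ)]

x_0 = 1.5000, f(x_0) = 0.994996, coefficient = 1
x_1 = 1.7250, f(x_1) = 0.976409, coefficient = 2
x_2 = 1.9500, f(x_2) = 0.862966, coefficient = 2
x_3 = 2.1750, f(x_3) = 0.677255, coefficient = 2
x_4 = 2.4000, f(x_4) = 0.456251, coefficient = 2
x_5 = 2.6250, f(x_5) = 0.243957, coefficient = 2
x_6 = 2.8500, f(x_6) = 0.082644, coefficient = 2
x_7 = 3.0750, f(x_7) = 0.004428, coefficient = 2
x_8 = 3.3000, f(x_8) = 0.024884, coefficient = 2
x_9 = 3.5250, f(x_9) = 0.139938, coefficient = 2
x_10 = 3.7500, f(x_10) = 0.326682, coefficient = 1

I ≈ (0.225000/2) × 8.259140 = 0.929153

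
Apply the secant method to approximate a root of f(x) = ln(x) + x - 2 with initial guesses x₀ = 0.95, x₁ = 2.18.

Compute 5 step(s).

f(x) = ln(x) + x - 2
x₀ = 0.95, x₁ = 2.18

Secant formula: x_{n+1} = x_n - f(x_n)(x_n - x_{n-1})/(f(x_n) - f(x_{n-1}))

Iteration 1:
  f(0.950000) = -1.101293
  f(2.180000) = 0.959325
  x_2 = 2.180000 - 0.959325×(2.180000 - 0.950000)/(0.959325 - (-1.101293))
       = 1.607371
Iteration 2:
  f(2.180000) = 0.959325
  f(1.607371) = 0.081971
  x_3 = 1.607371 - 0.081971×(1.607371 - 2.180000)/(0.081971 - 0.959325)
       = 1.553870
Iteration 3:
  f(1.607371) = 0.081971
  f(1.553870) = -0.005381
  x_4 = 1.553870 - (-0.005381)×(1.553870 - 1.607371)/(-0.005381 - 0.081971)
       = 1.557166
Iteration 4:
  f(1.553870) = -0.005381
  f(1.557166) = 0.000033
  x_5 = 1.557166 - 0.000033×(1.557166 - 1.553870)/(0.000033 - (-0.005381))
       = 1.557146
Iteration 5:
  f(1.557166) = 0.000033
  f(1.557146) = 0.000000
  x_6 = 1.557146 - 0.000000×(1.557146 - 1.557166)/(0.000000 - 0.000033)
       = 1.557146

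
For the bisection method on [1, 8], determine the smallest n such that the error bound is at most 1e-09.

We need (b-a)/2^n ≤ 1e-09
(8 - 1)/2^n ≤ 1e-09
7/2^n ≤ 1e-09
2^n ≥ 7000000000
n ≥ log₂(7000000000) = 32.70
n ≥ 33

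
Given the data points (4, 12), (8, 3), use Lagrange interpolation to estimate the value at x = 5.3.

Lagrange interpolation formula:
P(x) = Σ yᵢ × Lᵢ(x)
where Lᵢ(x) = Π_{j≠i} (x - xⱼ)/(xᵢ - xⱼ)

L_0(5.3) = (5.3 - 8)/(4 - 8) = 0.675000
L_1(5.3) = (5.3 - 4)/(8 - 4) = 0.325000

P(5.3) = 12×L_0(5.3) + 3×L_1(5.3)
P(5.3) = 9.075000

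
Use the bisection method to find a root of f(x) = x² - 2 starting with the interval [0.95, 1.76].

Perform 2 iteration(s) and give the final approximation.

f(x) = x² - 2
Initial interval: [0.95, 1.76]

Iteration 1:
  c_1 = (0.950000 + 1.760000)/2 = 1.355000
  f(c_1) = f(1.355000) = -0.163975
  f(a) × f(c) ≥ 0, new interval: [1.355000, 1.760000]
Iteration 2:
  c_2 = (1.355000 + 1.760000)/2 = 1.557500
  f(c_2) = f(1.557500) = 0.425806
  f(a) × f(c) < 0, new interval: [1.355000, 1.557500]

After 2 iteration(s), the approximation is c_2 = 1.557500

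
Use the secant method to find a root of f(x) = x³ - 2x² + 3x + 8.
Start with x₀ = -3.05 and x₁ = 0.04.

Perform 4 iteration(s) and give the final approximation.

f(x) = x³ - 2x² + 3x + 8
x₀ = -3.05, x₁ = 0.04

Secant formula: x_{n+1} = x_n - f(x_n)(x_n - x_{n-1})/(f(x_n) - f(x_{n-1}))

Iteration 1:
  f(-3.050000) = -48.127625
  f(0.040000) = 8.116864
  x_2 = 0.040000 - 8.116864×(0.040000 - (-3.050000))/(8.116864 - (-48.127625))
       = -0.405930
Iteration 2:
  f(0.040000) = 8.116864
  f(-0.405930) = 6.385762
  x_3 = -0.405930 - 6.385762×(-0.405930 - 0.040000)/(6.385762 - 8.116864)
       = -2.050896
Iteration 3:
  f(-0.405930) = 6.385762
  f(-2.050896) = -15.191470
  x_4 = -2.050896 - (-15.191470)×(-2.050896 - (-0.405930))/(-15.191470 - 6.385762)
       = -0.892756
Iteration 4:
  f(-2.050896) = -15.191470
  f(-0.892756) = 3.016164
  x_5 = -0.892756 - 3.016164×(-0.892756 - (-2.050896))/(3.016164 - (-15.191470))
       = -1.084607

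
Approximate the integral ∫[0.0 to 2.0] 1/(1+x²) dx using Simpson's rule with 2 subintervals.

f(x) = 1/(1+x²)
a = 0.0, b = 2.0, n = 2
h = (b - a)/n = 1.000000

Simpson's rule: (h/3)[f(x₀) + 4f(x₁) + 2f(x₂) + ... + f(xₙ)]

x_0 = 0.0000, f(x_0) = 1.000000, coefficient = 1
x_1 = 1.0000, f(x_1) = 0.500000, coefficient = 4
x_2 = 2.0000, f(x_2) = 0.200000, coefficient = 1

I ≈ (1.000000/3) × 3.200000 = 1.066667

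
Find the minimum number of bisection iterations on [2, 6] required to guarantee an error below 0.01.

We need (b-a)/2^n ≤ 0.01
(6 - 2)/2^n ≤ 0.01
4/2^n ≤ 0.01
2^n ≥ 400
n ≥ log₂(400) = 8.64
n ≥ 9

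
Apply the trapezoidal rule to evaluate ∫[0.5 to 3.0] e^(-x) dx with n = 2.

f(x) = e^(-x)
a = 0.5, b = 3.0, n = 2
h = (b - a)/n = 1.250000

Trapezoidal rule: (h/2)[f(x₀) + 2f(x₁) + 2f(x₂) + ... + f(xₙ)]

x_0 = 0.5000, f(x_0) = 0.606531, coefficient = 1
x_1 = 1.7500, f(x_1) = 0.173774, coefficient = 2
x_2 = 3.0000, f(x_2) = 0.049787, coefficient = 1

I ≈ (1.250000/2) × 1.003866 = 0.627416
Exact value: 0.556744
Error: 0.070672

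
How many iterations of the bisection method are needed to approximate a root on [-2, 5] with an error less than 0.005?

We need (b-a)/2^n ≤ 0.005
(5 - (-2))/2^n ≤ 0.005
7/2^n ≤ 0.005
2^n ≥ 1400
n ≥ log₂(1400) = 10.45
n ≥ 11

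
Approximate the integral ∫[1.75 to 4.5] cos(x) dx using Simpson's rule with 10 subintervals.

f(x) = cos(x)
a = 1.75, b = 4.5, n = 10
h = (b - a)/n = 0.275000

Simpson's rule: (h/3)[f(x₀) + 4f(x₁) + 2f(x₂) + ... + f(xₙ)]

x_0 = 1.7500, f(x_0) = -0.178246, coefficient = 1
x_1 = 2.0250, f(x_1) = -0.438747, coefficient = 4
x_2 = 2.3000, f(x_2) = -0.666276, coefficient = 2
x_3 = 2.5750, f(x_3) = -0.843735, coefficient = 4
x_4 = 2.8500, f(x_4) = -0.957787, coefficient = 2
x_5 = 3.1250, f(x_5) = -0.999862, coefficient = 4
x_6 = 3.4000, f(x_6) = -0.966798, coefficient = 2
x_7 = 3.6750, f(x_7) = -0.861080, coefficient = 4
x_8 = 3.9500, f(x_8) = -0.690651, coefficient = 2
x_9 = 4.2250, f(x_9) = -0.468320, coefficient = 4
x_10 = 4.5000, f(x_10) = -0.210796, coefficient = 1

I ≈ (0.275000/3) × -21.399043 = -1.961579
Exact value: -1.961516
Error: 0.000063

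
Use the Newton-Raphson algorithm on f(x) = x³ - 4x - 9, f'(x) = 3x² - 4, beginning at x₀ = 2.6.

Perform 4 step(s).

f(x) = x³ - 4x - 9
f'(x) = 3x² - 4
x₀ = 2.6

Newton-Raphson formula: x_{n+1} = x_n - f(x_n)/f'(x_n)

Iteration 1:
  f(2.600000) = -1.824000
  f'(2.600000) = 16.280000
  x_1 = 2.600000 - (-1.824000)/16.280000 = 2.712039
Iteration 2:
  f(2.712039) = 0.099318
  f'(2.712039) = 18.065472
  x_2 = 2.712039 - 0.099318/18.065472 = 2.706542
Iteration 3:
  f(2.706542) = 0.000246
  f'(2.706542) = 17.976103
  x_3 = 2.706542 - 0.000246/17.976103 = 2.706528
Iteration 4:
  f(2.706528) = 0.000000
  f'(2.706528) = 17.975881
  x_4 = 2.706528 - 0.000000/17.975881 = 2.706528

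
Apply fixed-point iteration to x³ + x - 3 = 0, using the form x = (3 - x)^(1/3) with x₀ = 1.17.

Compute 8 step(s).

Equation: x³ + x - 3 = 0
Fixed-point form: x = (3 - x)^(1/3)
x₀ = 1.17

x_1 = g(1.170000) = 1.223161
x_2 = g(1.223161) = 1.211200
x_3 = g(1.211200) = 1.213912
x_4 = g(1.213912) = 1.213298
x_5 = g(1.213298) = 1.213437
x_6 = g(1.213437) = 1.213406
x_7 = g(1.213406) = 1.213413
x_8 = g(1.213413) = 1.213411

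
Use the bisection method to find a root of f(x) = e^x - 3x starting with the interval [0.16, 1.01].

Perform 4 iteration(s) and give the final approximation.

f(x) = e^x - 3x
Initial interval: [0.16, 1.01]

Iteration 1:
  c_1 = (0.160000 + 1.010000)/2 = 0.585000
  f(c_1) = f(0.585000) = 0.039991
  f(a) × f(c) ≥ 0, new interval: [0.585000, 1.010000]
Iteration 2:
  c_2 = (0.585000 + 1.010000)/2 = 0.797500
  f(c_2) = f(0.797500) = -0.172516
  f(a) × f(c) < 0, new interval: [0.585000, 0.797500]
Iteration 3:
  c_3 = (0.585000 + 0.797500)/2 = 0.691250
  f(c_3) = f(0.691250) = -0.077541
  f(a) × f(c) < 0, new interval: [0.585000, 0.691250]
Iteration 4:
  c_4 = (0.585000 + 0.691250)/2 = 0.638125
  f(c_4) = f(0.638125) = -0.021447
  f(a) × f(c) < 0, new interval: [0.585000, 0.638125]

After 4 iteration(s), the approximation is c_4 = 0.638125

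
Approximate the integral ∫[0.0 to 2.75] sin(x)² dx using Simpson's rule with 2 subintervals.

f(x) = sin(x)²
a = 0.0, b = 2.75, n = 2
h = (b - a)/n = 1.375000

Simpson's rule: (h/3)[f(x₀) + 4f(x₁) + 2f(x₂) + ... + f(xₙ)]

x_0 = 0.0000, f(x_0) = 0.000000, coefficient = 1
x_1 = 1.3750, f(x_1) = 0.962151, coefficient = 4
x_2 = 2.7500, f(x_2) = 0.145665, coefficient = 1

I ≈ (1.375000/3) × 3.994270 = 1.830707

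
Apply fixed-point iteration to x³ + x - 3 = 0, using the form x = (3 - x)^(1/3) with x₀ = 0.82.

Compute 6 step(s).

Equation: x³ + x - 3 = 0
Fixed-point form: x = (3 - x)^(1/3)
x₀ = 0.82

x_1 = g(0.820000) = 1.296638
x_2 = g(1.296638) = 1.194269
x_3 = g(1.194269) = 1.217730
x_4 = g(1.217730) = 1.212433
x_5 = g(1.212433) = 1.213633
x_6 = g(1.213633) = 1.213362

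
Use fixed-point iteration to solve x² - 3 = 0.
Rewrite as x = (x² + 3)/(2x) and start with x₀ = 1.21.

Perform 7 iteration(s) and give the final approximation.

Equation: x² - 3 = 0
Fixed-point form: x = (x² + 3)/(2x)
x₀ = 1.21

x_1 = g(1.210000) = 1.844669
x_2 = g(1.844669) = 1.735489
x_3 = g(1.735489) = 1.732054
x_4 = g(1.732054) = 1.732051
x_5 = g(1.732051) = 1.732051
x_6 = g(1.732051) = 1.732051
x_7 = g(1.732051) = 1.732051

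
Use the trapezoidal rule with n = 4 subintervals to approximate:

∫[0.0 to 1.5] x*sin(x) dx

f(x) = x*sin(x)
a = 0.0, b = 1.5, n = 4
h = (b - a)/n = 0.375000

Trapezoidal rule: (h/2)[f(x₀) + 2f(x₁) + 2f(x₂) + ... + f(xₙ)]

x_0 = 0.0000, f(x_0) = 0.000000, coefficient = 1
x_1 = 0.3750, f(x_1) = 0.137352, coefficient = 2
x_2 = 0.7500, f(x_2) = 0.511229, coefficient = 2
x_3 = 1.1250, f(x_3) = 1.015051, coefficient = 2
x_4 = 1.5000, f(x_4) = 1.496242, coefficient = 1

I ≈ (0.375000/2) × 4.823507 = 0.904408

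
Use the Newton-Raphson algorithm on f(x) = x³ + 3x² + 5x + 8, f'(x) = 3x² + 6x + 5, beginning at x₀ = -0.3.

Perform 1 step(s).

f(x) = x³ + 3x² + 5x + 8
f'(x) = 3x² + 6x + 5
x₀ = -0.3

Newton-Raphson formula: x_{n+1} = x_n - f(x_n)/f'(x_n)

Iteration 1:
  f(-0.300000) = 6.743000
  f'(-0.300000) = 3.470000
  x_1 = -0.300000 - 6.743000/3.470000 = -2.243228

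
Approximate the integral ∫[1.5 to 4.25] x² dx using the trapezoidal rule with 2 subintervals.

f(x) = x²
a = 1.5, b = 4.25, n = 2
h = (b - a)/n = 1.375000

Trapezoidal rule: (h/2)[f(x₀) + 2f(x₁) + 2f(x₂) + ... + f(xₙ)]

x_0 = 1.5000, f(x_0) = 2.250000, coefficient = 1
x_1 = 2.8750, f(x_1) = 8.265625, coefficient = 2
x_2 = 4.2500, f(x_2) = 18.062500, coefficient = 1

I ≈ (1.375000/2) × 36.843750 = 25.330078
Exact value: 24.463542
Error: 0.866536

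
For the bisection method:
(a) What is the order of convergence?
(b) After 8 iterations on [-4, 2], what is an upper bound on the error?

(a) Bisection has linear (order 1) convergence; the error is halved each step.

(b) Error bound = (b-a)/2^n = (2 - (-4))/2^{8}
    = 6/2^{8}

(a) 1 (linear); (b) error ≤ 2.34e-02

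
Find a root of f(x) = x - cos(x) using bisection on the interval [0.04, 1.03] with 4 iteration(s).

f(x) = x - cos(x)
Initial interval: [0.04, 1.03]

Iteration 1:
  c_1 = (0.040000 + 1.030000)/2 = 0.535000
  f(c_1) = f(0.535000) = -0.325269
  f(a) × f(c) ≥ 0, new interval: [0.535000, 1.030000]
Iteration 2:
  c_2 = (0.535000 + 1.030000)/2 = 0.782500
  f(c_2) = f(0.782500) = 0.073347
  f(a) × f(c) < 0, new interval: [0.535000, 0.782500]
Iteration 3:
  c_3 = (0.535000 + 0.782500)/2 = 0.658750
  f(c_3) = f(0.658750) = -0.132008
  f(a) × f(c) ≥ 0, new interval: [0.658750, 0.782500]
Iteration 4:
  c_4 = (0.658750 + 0.782500)/2 = 0.720625
  f(c_4) = f(0.720625) = -0.030768
  f(a) × f(c) ≥ 0, new interval: [0.720625, 0.782500]

After 4 iteration(s), the approximation is c_4 = 0.720625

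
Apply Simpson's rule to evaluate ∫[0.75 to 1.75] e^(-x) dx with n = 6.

f(x) = e^(-x)
a = 0.75, b = 1.75, n = 6
h = (b - a)/n = 0.166667

Simpson's rule: (h/3)[f(x₀) + 4f(x₁) + 2f(x₂) + ... + f(xₙ)]

x_0 = 0.7500, f(x_0) = 0.472367, coefficient = 1
x_1 = 0.9167, f(x_1) = 0.399850, coefficient = 4
x_2 = 1.0833, f(x_2) = 0.338465, coefficient = 2
x_3 = 1.2500, f(x_3) = 0.286505, coefficient = 4
x_4 = 1.4167, f(x_4) = 0.242521, coefficient = 2
x_5 = 1.5833, f(x_5) = 0.205290, coefficient = 4
x_6 = 1.7500, f(x_6) = 0.173774, coefficient = 1

I ≈ (0.166667/3) × 5.374690 = 0.298594
Exact value: 0.298593
Error: 0.000001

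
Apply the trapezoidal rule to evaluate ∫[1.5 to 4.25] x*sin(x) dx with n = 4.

f(x) = x*sin(x)
a = 1.5, b = 4.25, n = 4
h = (b - a)/n = 0.687500

Trapezoidal rule: (h/2)[f(x₀) + 2f(x₁) + 2f(x₂) + ... + f(xₙ)]

x_0 = 1.5000, f(x_0) = 1.496242, coefficient = 1
x_1 = 2.1875, f(x_1) = 1.784539, coefficient = 2
x_2 = 2.8750, f(x_2) = 0.757407, coefficient = 2
x_3 = 3.5625, f(x_3) = -1.455598, coefficient = 2
x_4 = 4.2500, f(x_4) = -3.803705, coefficient = 1

I ≈ (0.687500/2) × -0.134765 = -0.046325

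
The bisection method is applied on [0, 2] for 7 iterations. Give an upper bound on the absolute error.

Bisection error bound: |error| ≤ (b-a)/2^n
|error| ≤ (2 - 0)/2^7 = 2/2^7
|error| ≤ 0.0156250000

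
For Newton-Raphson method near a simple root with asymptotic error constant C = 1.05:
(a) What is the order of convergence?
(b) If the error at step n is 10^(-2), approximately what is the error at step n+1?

(a) Newton-Raphson has quadratic (order 2) convergence near simple roots.
    This means |e_{n+1}| ≈ C|e_n|².

(b) With |e_n| = 10^(-2) and C = 1.05:
    |e_{n+1}| ≈ 1.05 × (10^(-2))² = 1.05 × 10^(-4)

(a) 2 (quadratic); (b) |e_{n+1}| ≈ 1.050e-04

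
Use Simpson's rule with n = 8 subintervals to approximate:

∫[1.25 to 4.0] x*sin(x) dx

f(x) = x*sin(x)
a = 1.25, b = 4.0, n = 8
h = (b - a)/n = 0.343750

Simpson's rule: (h/3)[f(x₀) + 4f(x₁) + 2f(x₂) + ... + f(xₙ)]

x_0 = 1.2500, f(x_0) = 1.186231, coefficient = 1
x_1 = 1.5938, f(x_1) = 1.593330, coefficient = 4
x_2 = 1.9375, f(x_2) = 1.808684, coefficient = 2
x_3 = 2.2812, f(x_3) = 1.729338, coefficient = 4
x_4 = 2.6250, f(x_4) = 1.296541, coefficient = 2
x_5 = 2.9688, f(x_5) = 0.510576, coefficient = 4
x_6 = 3.3125, f(x_6) = -0.563379, coefficient = 2
x_7 = 3.6562, f(x_7) = -1.799740, coefficient = 4
x_8 = 4.0000, f(x_8) = -3.027210, coefficient = 1

I ≈ (0.343750/3) × 11.376728 = 1.303583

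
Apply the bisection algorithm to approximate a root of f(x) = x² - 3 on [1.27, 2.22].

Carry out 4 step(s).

f(x) = x² - 3
Initial interval: [1.27, 2.22]

Iteration 1:
  c_1 = (1.270000 + 2.220000)/2 = 1.745000
  f(c_1) = f(1.745000) = 0.045025
  f(a) × f(c) < 0, new interval: [1.270000, 1.745000]
Iteration 2:
  c_2 = (1.270000 + 1.745000)/2 = 1.507500
  f(c_2) = f(1.507500) = -0.727444
  f(a) × f(c) ≥ 0, new interval: [1.507500, 1.745000]
Iteration 3:
  c_3 = (1.507500 + 1.745000)/2 = 1.626250
  f(c_3) = f(1.626250) = -0.355311
  f(a) × f(c) ≥ 0, new interval: [1.626250, 1.745000]
Iteration 4:
  c_4 = (1.626250 + 1.745000)/2 = 1.685625
  f(c_4) = f(1.685625) = -0.158668
  f(a) × f(c) ≥ 0, new interval: [1.685625, 1.745000]

After 4 iteration(s), the approximation is c_4 = 1.685625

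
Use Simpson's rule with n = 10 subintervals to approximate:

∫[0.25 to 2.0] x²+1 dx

f(x) = x²+1
a = 0.25, b = 2.0, n = 10
h = (b - a)/n = 0.175000

Simpson's rule: (h/3)[f(x₀) + 4f(x₁) + 2f(x₂) + ... + f(xₙ)]

x_0 = 0.2500, f(x_0) = 1.062500, coefficient = 1
x_1 = 0.4250, f(x_1) = 1.180625, coefficient = 4
x_2 = 0.6000, f(x_2) = 1.360000, coefficient = 2
x_3 = 0.7750, f(x_3) = 1.600625, coefficient = 4
x_4 = 0.9500, f(x_4) = 1.902500, coefficient = 2
x_5 = 1.1250, f(x_5) = 2.265625, coefficient = 4
x_6 = 1.3000, f(x_6) = 2.690000, coefficient = 2
x_7 = 1.4750, f(x_7) = 3.175625, coefficient = 4
x_8 = 1.6500, f(x_8) = 3.722500, coefficient = 2
x_9 = 1.8250, f(x_9) = 4.330625, coefficient = 4
x_10 = 2.0000, f(x_10) = 5.000000, coefficient = 1

I ≈ (0.175000/3) × 75.625000 = 4.411458
Exact value: 4.411458
Error: 0.000000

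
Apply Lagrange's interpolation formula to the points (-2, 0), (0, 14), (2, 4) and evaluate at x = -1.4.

Lagrange interpolation formula:
P(x) = Σ yᵢ × Lᵢ(x)
where Lᵢ(x) = Π_{j≠i} (x - xⱼ)/(xᵢ - xⱼ)

L_0(-1.4) = (-1.4 - 0)/(-2 - 0) × (-1.4 - 2)/(-2 - 2) = 0.595000
L_1(-1.4) = (-1.4 - (-2))/(0 - (-2)) × (-1.4 - 2)/(0 - 2) = 0.510000
L_2(-1.4) = (-1.4 - (-2))/(2 - (-2)) × (-1.4 - 0)/(2 - 0) = -0.105000

P(-1.4) = 0×L_0(-1.4) + 14×L_1(-1.4) + 4×L_2(-1.4)
P(-1.4) = 6.720000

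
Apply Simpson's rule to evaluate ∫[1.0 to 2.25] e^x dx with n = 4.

f(x) = e^x
a = 1.0, b = 2.25, n = 4
h = (b - a)/n = 0.312500

Simpson's rule: (h/3)[f(x₀) + 4f(x₁) + 2f(x₂) + ... + f(xₙ)]

x_0 = 1.0000, f(x_0) = 2.718282, coefficient = 1
x_1 = 1.3125, f(x_1) = 3.715451, coefficient = 4
x_2 = 1.6250, f(x_2) = 5.078419, coefficient = 2
x_3 = 1.9375, f(x_3) = 6.941376, coefficient = 4
x_4 = 2.2500, f(x_4) = 9.487736, coefficient = 1

I ≈ (0.312500/3) × 64.990162 = 6.769809
Exact value: 6.769454
Error: 0.000355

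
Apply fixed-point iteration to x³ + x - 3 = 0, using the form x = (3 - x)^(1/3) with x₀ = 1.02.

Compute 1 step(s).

Equation: x³ + x - 3 = 0
Fixed-point form: x = (3 - x)^(1/3)
x₀ = 1.02

x_1 = g(1.020000) = 1.255707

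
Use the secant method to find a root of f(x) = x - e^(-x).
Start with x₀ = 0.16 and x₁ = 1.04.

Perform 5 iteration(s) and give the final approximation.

f(x) = x - e^(-x)
x₀ = 0.16, x₁ = 1.04

Secant formula: x_{n+1} = x_n - f(x_n)(x_n - x_{n-1})/(f(x_n) - f(x_{n-1}))

Iteration 1:
  f(0.160000) = -0.692144
  f(1.040000) = 0.686545
  x_2 = 1.040000 - 0.686545×(1.040000 - 0.160000)/(0.686545 - (-0.692144))
       = 0.601787
Iteration 2:
  f(1.040000) = 0.686545
  f(0.601787) = 0.053955
  x_3 = 0.601787 - 0.053955×(0.601787 - 1.040000)/(0.053955 - 0.686545)
       = 0.564411
Iteration 3:
  f(0.601787) = 0.053955
  f(0.564411) = -0.004284
  x_4 = 0.564411 - (-0.004284)×(0.564411 - 0.601787)/(-0.004284 - 0.053955)
       = 0.567160
Iteration 4:
  f(0.564411) = -0.004284
  f(0.567160) = 0.000027
  x_5 = 0.567160 - 0.000027×(0.567160 - 0.564411)/(0.000027 - (-0.004284))
       = 0.567143
Iteration 5:
  f(0.567160) = 0.000027
  f(0.567143) = 0.000000
  x_6 = 0.567143 - 0.000000×(0.567143 - 0.567160)/(0.000000 - 0.000027)
       = 0.567143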